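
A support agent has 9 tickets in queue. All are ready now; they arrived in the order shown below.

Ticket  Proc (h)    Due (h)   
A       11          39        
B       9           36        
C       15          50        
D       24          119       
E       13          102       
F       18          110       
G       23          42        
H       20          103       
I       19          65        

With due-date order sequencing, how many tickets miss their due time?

EDD (increasing due date): B A G C I E H F D.
B: 0→9, due 36, tardiness 0
A: 9→20, due 39, tardiness 0
G: 20→43, due 42, tardiness 1
C: 43→58, due 50, tardiness 8
I: 58→77, due 65, tardiness 12
E: 77→90, due 102, tardiness 0
H: 90→110, due 103, tardiness 7
F: 110→128, due 110, tardiness 18
D: 128→152, due 119, tardiness 33
Late tickets: 6.

6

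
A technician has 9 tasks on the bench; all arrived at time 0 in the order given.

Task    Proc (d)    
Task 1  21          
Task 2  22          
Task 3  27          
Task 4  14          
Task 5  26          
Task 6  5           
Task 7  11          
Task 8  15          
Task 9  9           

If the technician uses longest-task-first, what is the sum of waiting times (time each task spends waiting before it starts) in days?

768

LPT (decreasing processing time): Task 3 Task 5 Task 2 Task 1 Task 8 Task 4 Task 7 Task 9 Task 6.
Task 3: waits 0, runs 0→27
Task 5: waits 27, runs 27→53
Task 2: waits 53, runs 53→75
Task 1: waits 75, runs 75→96
Task 8: waits 96, runs 96→111
Task 4: waits 111, runs 111→125
Task 7: waits 125, runs 125→136
Task 9: waits 136, runs 136→145
Task 6: waits 145, runs 145→150
Sum = 0+27+53+75+96+111+125+136+145 = 768.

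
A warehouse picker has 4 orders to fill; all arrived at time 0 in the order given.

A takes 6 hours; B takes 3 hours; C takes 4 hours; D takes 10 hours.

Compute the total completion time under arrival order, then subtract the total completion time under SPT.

5

FIFO (arrival order): A B C D.
A: 0→6
B: 6→9
C: 9→13
D: 13→23
Sum = 6+9+13+23 = 51.
SPT (increasing processing time): B C A D.
B: 0→3
C: 3→7
A: 7→13
D: 13→23
Sum = 3+7+13+23 = 46.
Difference = 51 − 46 = 5.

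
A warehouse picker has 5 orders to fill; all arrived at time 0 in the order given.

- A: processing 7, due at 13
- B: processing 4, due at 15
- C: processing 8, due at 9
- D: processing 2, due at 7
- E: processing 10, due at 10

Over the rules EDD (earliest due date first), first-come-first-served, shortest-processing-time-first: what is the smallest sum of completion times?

EDD (increasing due date): D C E A B.
D: 0→2
C: 2→10
E: 10→20
A: 20→27
B: 27→31
Sum = 2+10+20+27+31 = 90.
FIFO (arrival order): A B C D E.
A: 0→7
B: 7→11
C: 11→19
D: 19→21
E: 21→31
Sum = 7+11+19+21+31 = 89.
SPT (increasing processing time): D B A C E.
D: 0→2
B: 2→6
A: 6→13
C: 13→21
E: 21→31
Sum = 2+6+13+21+31 = 73.
EDD 90, FIFO 89, SPT 73 → minimum 73.

73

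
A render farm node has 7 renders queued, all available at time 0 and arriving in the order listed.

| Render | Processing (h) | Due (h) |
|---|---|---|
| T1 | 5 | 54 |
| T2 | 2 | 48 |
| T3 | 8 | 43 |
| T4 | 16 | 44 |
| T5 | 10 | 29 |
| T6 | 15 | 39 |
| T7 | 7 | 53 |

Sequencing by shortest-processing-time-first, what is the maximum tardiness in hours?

19

SPT (increasing processing time): T2 T1 T7 T3 T5 T6 T4.
T2: 0→2, due 48, tardiness 0
T1: 2→7, due 54, tardiness 0
T7: 7→14, due 53, tardiness 0
T3: 14→22, due 43, tardiness 0
T5: 22→32, due 29, tardiness 3
T6: 32→47, due 39, tardiness 8
T4: 47→63, due 44, tardiness 19
Maximum = 19.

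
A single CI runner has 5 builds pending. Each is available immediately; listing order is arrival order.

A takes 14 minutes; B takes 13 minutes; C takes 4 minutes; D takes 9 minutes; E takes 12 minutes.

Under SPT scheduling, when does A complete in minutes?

SPT (increasing processing time): C D E B A.
C: 0→4
D: 4→13
E: 13→25
B: 25→38
A: 38→52

52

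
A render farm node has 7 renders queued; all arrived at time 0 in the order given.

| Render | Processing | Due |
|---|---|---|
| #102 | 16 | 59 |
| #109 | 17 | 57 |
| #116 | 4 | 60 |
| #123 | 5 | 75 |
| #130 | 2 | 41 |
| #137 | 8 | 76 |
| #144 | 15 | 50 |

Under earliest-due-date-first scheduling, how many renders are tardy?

0

EDD (increasing due date): #130 #144 #109 #102 #116 #123 #137.
#130: 0→2, due 41, tardiness 0
#144: 2→17, due 50, tardiness 0
#109: 17→34, due 57, tardiness 0
#102: 34→50, due 59, tardiness 0
#116: 50→54, due 60, tardiness 0
#123: 54→59, due 75, tardiness 0
#137: 59→67, due 76, tardiness 0
Late renders: 0.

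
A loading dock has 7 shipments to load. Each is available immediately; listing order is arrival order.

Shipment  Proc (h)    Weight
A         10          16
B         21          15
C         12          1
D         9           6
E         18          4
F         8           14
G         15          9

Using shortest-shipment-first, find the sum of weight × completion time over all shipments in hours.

SPT (increasing processing time): F D A C G E B.
F: finishes 8, weight 14, w·C = 112
D: finishes 17, weight 6, w·C = 102
A: finishes 27, weight 16, w·C = 432
C: finishes 39, weight 1, w·C = 39
G: finishes 54, weight 9, w·C = 486
E: finishes 72, weight 4, w·C = 288
B: finishes 93, weight 15, w·C = 1395
Sum = 112+102+432+39+486+288+1395 = 2854.

2854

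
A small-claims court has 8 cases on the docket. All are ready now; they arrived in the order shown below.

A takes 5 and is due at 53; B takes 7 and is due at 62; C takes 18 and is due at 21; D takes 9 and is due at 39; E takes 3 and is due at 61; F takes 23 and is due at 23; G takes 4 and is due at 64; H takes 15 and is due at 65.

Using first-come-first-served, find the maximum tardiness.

FIFO (arrival order): A B C D E F G H.
A: 0→5, due 53, tardiness 0
B: 5→12, due 62, tardiness 0
C: 12→30, due 21, tardiness 9
D: 30→39, due 39, tardiness 0
E: 39→42, due 61, tardiness 0
F: 42→65, due 23, tardiness 42
G: 65→69, due 64, tardiness 5
H: 69→84, due 65, tardiness 19
Maximum = 42.

42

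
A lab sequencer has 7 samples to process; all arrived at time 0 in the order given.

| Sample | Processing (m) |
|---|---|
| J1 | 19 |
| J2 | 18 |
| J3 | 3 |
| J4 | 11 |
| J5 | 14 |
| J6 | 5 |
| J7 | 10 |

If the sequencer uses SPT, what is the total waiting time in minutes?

162

SPT (increasing processing time): J3 J6 J7 J4 J5 J2 J1.
J3: waits 0, runs 0→3
J6: waits 3, runs 3→8
J7: waits 8, runs 8→18
J4: waits 18, runs 18→29
J5: waits 29, runs 29→43
J2: waits 43, runs 43→61
J1: waits 61, runs 61→80
Sum = 0+3+8+18+29+43+61 = 162.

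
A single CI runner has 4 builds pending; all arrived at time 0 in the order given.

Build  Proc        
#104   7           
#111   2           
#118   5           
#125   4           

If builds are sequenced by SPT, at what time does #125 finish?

6

SPT (increasing processing time): #111 #125 #118 #104.
#111: 0→2
#125: 2→6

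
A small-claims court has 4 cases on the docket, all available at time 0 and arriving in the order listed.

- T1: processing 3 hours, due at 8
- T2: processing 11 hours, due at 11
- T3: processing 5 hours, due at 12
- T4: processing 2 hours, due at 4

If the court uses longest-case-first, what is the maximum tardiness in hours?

17

LPT (decreasing processing time): T2 T3 T1 T4.
T2: 0→11, due 11, tardiness 0
T3: 11→16, due 12, tardiness 4
T1: 16→19, due 8, tardiness 11
T4: 19→21, due 4, tardiness 17
Maximum = 17.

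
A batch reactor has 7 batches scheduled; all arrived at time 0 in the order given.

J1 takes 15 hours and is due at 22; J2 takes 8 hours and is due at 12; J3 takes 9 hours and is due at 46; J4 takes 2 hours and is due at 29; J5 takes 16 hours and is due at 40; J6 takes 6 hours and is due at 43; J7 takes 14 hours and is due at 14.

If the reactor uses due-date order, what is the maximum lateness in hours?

EDD (increasing due date): J2 J7 J1 J4 J5 J6 J3.
J2: 0→8, due 12, lateness -4
J7: 8→22, due 14, lateness 8
J1: 22→37, due 22, lateness 15
J4: 37→39, due 29, lateness 10
J5: 39→55, due 40, lateness 15
J6: 55→61, due 43, lateness 18
J3: 61→70, due 46, lateness 24
Maximum = 24.

24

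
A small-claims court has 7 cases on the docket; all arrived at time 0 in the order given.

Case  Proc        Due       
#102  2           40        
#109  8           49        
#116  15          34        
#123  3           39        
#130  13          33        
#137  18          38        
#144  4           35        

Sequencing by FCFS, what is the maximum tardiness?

28

FIFO (arrival order): #102 #109 #116 #123 #130 #137 #144.
#102: 0→2, due 40, tardiness 0
#109: 2→10, due 49, tardiness 0
#116: 10→25, due 34, tardiness 0
#123: 25→28, due 39, tardiness 0
#130: 28→41, due 33, tardiness 8
#137: 41→59, due 38, tardiness 21
#144: 59→63, due 35, tardiness 28
Maximum = 28.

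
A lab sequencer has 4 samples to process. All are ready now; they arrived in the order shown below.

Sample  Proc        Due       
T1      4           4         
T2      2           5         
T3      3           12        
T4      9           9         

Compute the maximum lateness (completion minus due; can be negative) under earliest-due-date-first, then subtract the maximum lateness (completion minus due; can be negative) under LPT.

EDD (increasing due date): T1 T2 T4 T3.
T1: 0→4, due 4, lateness 0
T2: 4→6, due 5, lateness 1
T4: 6→15, due 9, lateness 6
T3: 15→18, due 12, lateness 6
Maximum = 6.
LPT (decreasing processing time): T4 T1 T3 T2.
T4: 0→9, due 9, lateness 0
T1: 9→13, due 4, lateness 9
T3: 13→16, due 12, lateness 4
T2: 16→18, due 5, lateness 13
Maximum = 13.
Difference = 6 − 13 = -7.

-7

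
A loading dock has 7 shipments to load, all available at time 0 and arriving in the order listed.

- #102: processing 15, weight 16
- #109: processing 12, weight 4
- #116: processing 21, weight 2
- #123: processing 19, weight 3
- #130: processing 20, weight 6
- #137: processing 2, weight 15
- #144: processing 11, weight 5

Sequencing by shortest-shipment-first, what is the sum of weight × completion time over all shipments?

1686

SPT (increasing processing time): #137 #144 #109 #102 #123 #130 #116.
#137: finishes 2, weight 15, w·C = 30
#144: finishes 13, weight 5, w·C = 65
#109: finishes 25, weight 4, w·C = 100
#102: finishes 40, weight 16, w·C = 640
#123: finishes 59, weight 3, w·C = 177
#130: finishes 79, weight 6, w·C = 474
#116: finishes 100, weight 2, w·C = 200
Sum = 30+65+100+640+177+474+200 = 1686.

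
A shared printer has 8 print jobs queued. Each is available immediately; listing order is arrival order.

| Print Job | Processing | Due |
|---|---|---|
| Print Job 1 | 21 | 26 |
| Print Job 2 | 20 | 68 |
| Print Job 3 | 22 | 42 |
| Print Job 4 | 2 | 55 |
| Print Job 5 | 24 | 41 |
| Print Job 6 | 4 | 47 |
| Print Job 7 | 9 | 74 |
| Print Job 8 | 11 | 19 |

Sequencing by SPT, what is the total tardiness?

SPT (increasing processing time): Print Job 4 Print Job 6 Print Job 7 Print Job 8 Print Job 2 Print Job 1 Print Job 3 Print Job 5.
Print Job 4: 0→2, due 55, tardiness 0
Print Job 6: 2→6, due 47, tardiness 0
Print Job 7: 6→15, due 74, tardiness 0
Print Job 8: 15→26, due 19, tardiness 7
Print Job 2: 26→46, due 68, tardiness 0
Print Job 1: 46→67, due 26, tardiness 41
Print Job 3: 67→89, due 42, tardiness 47
Print Job 5: 89→113, due 41, tardiness 72
Sum = 0+0+0+7+0+41+47+72 = 167.

167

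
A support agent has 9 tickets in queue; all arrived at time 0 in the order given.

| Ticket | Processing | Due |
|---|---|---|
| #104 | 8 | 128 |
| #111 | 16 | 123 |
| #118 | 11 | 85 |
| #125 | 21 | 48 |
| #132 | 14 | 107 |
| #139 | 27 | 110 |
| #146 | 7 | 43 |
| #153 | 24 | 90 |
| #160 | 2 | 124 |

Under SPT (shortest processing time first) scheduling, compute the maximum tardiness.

SPT (increasing processing time): #160 #146 #104 #118 #132 #111 #125 #153 #139.
#160: 0→2, due 124, tardiness 0
#146: 2→9, due 43, tardiness 0
#104: 9→17, due 128, tardiness 0
#118: 17→28, due 85, tardiness 0
#132: 28→42, due 107, tardiness 0
#111: 42→58, due 123, tardiness 0
#125: 58→79, due 48, tardiness 31
#153: 79→103, due 90, tardiness 13
#139: 103→130, due 110, tardiness 20
Maximum = 31.

31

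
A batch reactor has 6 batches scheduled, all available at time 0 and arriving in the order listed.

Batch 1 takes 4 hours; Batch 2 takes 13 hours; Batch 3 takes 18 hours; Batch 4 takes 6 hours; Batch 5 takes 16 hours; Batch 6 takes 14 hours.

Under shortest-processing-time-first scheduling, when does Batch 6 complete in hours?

37

SPT (increasing processing time): Batch 1 Batch 4 Batch 2 Batch 6 Batch 5 Batch 3.
Batch 1: 0→4
Batch 4: 4→10
Batch 2: 10→23
Batch 6: 23→37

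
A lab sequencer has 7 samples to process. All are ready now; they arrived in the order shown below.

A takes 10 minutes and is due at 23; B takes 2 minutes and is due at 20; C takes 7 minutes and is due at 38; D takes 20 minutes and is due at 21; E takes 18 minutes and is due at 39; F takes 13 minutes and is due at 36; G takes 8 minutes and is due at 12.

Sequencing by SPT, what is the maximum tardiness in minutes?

SPT (increasing processing time): B C G A F E D.
B: 0→2, due 20, tardiness 0
C: 2→9, due 38, tardiness 0
G: 9→17, due 12, tardiness 5
A: 17→27, due 23, tardiness 4
F: 27→40, due 36, tardiness 4
E: 40→58, due 39, tardiness 19
D: 58→78, due 21, tardiness 57
Maximum = 57.

57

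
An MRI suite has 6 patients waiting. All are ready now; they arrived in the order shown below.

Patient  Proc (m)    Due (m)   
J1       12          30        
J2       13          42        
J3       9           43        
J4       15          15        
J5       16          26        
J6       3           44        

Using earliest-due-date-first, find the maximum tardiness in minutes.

EDD (increasing due date): J4 J5 J1 J2 J3 J6.
J4: 0→15, due 15, tardiness 0
J5: 15→31, due 26, tardiness 5
J1: 31→43, due 30, tardiness 13
J2: 43→56, due 42, tardiness 14
J3: 56→65, due 43, tardiness 22
J6: 65→68, due 44, tardiness 24
Maximum = 24.

24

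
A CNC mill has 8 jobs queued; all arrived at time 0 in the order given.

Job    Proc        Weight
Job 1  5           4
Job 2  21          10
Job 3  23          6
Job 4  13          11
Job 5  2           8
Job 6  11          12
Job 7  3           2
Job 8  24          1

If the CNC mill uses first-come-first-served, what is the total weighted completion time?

2926

FIFO (arrival order): Job 1 Job 2 Job 3 Job 4 Job 5 Job 6 Job 7 Job 8.
Job 1: finishes 5, weight 4, w·C = 20
Job 2: finishes 26, weight 10, w·C = 260
Job 3: finishes 49, weight 6, w·C = 294
Job 4: finishes 62, weight 11, w·C = 682
Job 5: finishes 64, weight 8, w·C = 512
Job 6: finishes 75, weight 12, w·C = 900
Job 7: finishes 78, weight 2, w·C = 156
Job 8: finishes 102, weight 1, w·C = 102
Sum = 20+260+294+682+512+900+156+102 = 2926.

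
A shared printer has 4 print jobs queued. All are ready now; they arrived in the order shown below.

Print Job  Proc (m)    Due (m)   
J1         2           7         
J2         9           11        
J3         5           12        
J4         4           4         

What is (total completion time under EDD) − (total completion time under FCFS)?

EDD (increasing due date): J4 J1 J2 J3.
J4: 0→4
J1: 4→6
J2: 6→15
J3: 15→20
Sum = 4+6+15+20 = 45.
FIFO (arrival order): J1 J2 J3 J4.
J1: 0→2
J2: 2→11
J3: 11→16
J4: 16→20
Sum = 2+11+16+20 = 49.
Difference = 45 − 49 = -4.

-4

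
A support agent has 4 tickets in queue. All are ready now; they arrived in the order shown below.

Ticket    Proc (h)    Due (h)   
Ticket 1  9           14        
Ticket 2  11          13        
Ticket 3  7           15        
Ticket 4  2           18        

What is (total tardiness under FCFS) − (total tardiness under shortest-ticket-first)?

10

FIFO (arrival order): Ticket 1 Ticket 2 Ticket 3 Ticket 4.
Ticket 1: 0→9, due 14, tardiness 0
Ticket 2: 9→20, due 13, tardiness 7
Ticket 3: 20→27, due 15, tardiness 12
Ticket 4: 27→29, due 18, tardiness 11
Sum = 0+7+12+11 = 30.
SPT (increasing processing time): Ticket 4 Ticket 3 Ticket 1 Ticket 2.
Ticket 4: 0→2, due 18, tardiness 0
Ticket 3: 2→9, due 15, tardiness 0
Ticket 1: 9→18, due 14, tardiness 4
Ticket 2: 18→29, due 13, tardiness 16
Sum = 0+0+4+16 = 20.
Difference = 30 − 20 = 10.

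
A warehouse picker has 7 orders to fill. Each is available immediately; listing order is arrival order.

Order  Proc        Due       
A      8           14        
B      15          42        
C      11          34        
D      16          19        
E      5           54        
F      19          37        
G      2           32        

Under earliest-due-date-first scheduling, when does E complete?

76

EDD (increasing due date): A D G C F B E.
A: 0→8
D: 8→24
G: 24→26
C: 26→37
F: 37→56
B: 56→71
E: 71→76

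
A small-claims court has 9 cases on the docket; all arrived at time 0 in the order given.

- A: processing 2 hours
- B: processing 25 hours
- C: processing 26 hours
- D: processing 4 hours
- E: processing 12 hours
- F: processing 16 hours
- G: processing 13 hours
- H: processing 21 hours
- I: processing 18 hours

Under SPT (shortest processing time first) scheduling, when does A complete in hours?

SPT (increasing processing time): A D E G F I H B C.
A: 0→2

2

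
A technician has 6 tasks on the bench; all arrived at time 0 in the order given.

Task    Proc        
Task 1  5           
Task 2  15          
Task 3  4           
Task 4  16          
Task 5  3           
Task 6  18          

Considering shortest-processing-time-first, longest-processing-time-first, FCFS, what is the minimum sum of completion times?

153

SPT (increasing processing time): Task 5 Task 3 Task 1 Task 2 Task 4 Task 6.
Task 5: 0→3
Task 3: 3→7
Task 1: 7→12
Task 2: 12→27
Task 4: 27→43
Task 6: 43→61
Sum = 3+7+12+27+43+61 = 153.
LPT (decreasing processing time): Task 6 Task 4 Task 2 Task 1 Task 3 Task 5.
Task 6: 0→18
Task 4: 18→34
Task 2: 34→49
Task 1: 49→54
Task 3: 54→58
Task 5: 58→61
Sum = 18+34+49+54+58+61 = 274.
FIFO (arrival order): Task 1 Task 2 Task 3 Task 4 Task 5 Task 6.
Task 1: 0→5
Task 2: 5→20
Task 3: 20→24
Task 4: 24→40
Task 5: 40→43
Task 6: 43→61
Sum = 5+20+24+40+43+61 = 193.
SPT 153, LPT 274, FIFO 193 → minimum 153.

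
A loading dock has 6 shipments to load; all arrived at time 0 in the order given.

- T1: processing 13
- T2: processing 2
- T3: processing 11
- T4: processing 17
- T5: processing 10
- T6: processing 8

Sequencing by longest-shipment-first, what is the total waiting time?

198

LPT (decreasing processing time): T4 T1 T3 T5 T6 T2.
T4: waits 0, runs 0→17
T1: waits 17, runs 17→30
T3: waits 30, runs 30→41
T5: waits 41, runs 41→51
T6: waits 51, runs 51→59
T2: waits 59, runs 59→61
Sum = 0+17+30+41+51+59 = 198.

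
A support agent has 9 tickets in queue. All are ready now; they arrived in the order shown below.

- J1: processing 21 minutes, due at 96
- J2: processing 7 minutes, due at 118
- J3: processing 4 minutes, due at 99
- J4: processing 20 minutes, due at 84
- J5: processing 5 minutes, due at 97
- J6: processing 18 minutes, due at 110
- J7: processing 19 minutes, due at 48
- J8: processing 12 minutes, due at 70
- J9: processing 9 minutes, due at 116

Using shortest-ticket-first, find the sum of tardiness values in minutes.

SPT (increasing processing time): J3 J5 J2 J9 J8 J6 J7 J4 J1.
J3: 0→4, due 99, tardiness 0
J5: 4→9, due 97, tardiness 0
J2: 9→16, due 118, tardiness 0
J9: 16→25, due 116, tardiness 0
J8: 25→37, due 70, tardiness 0
J6: 37→55, due 110, tardiness 0
J7: 55→74, due 48, tardiness 26
J4: 74→94, due 84, tardiness 10
J1: 94→115, due 96, tardiness 19
Sum = 0+0+0+0+0+0+26+10+19 = 55.

55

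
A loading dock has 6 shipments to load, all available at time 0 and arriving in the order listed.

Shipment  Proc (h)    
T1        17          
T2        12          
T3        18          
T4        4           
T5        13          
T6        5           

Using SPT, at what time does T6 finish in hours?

9

SPT (increasing processing time): T4 T6 T2 T5 T1 T3.
T4: 0→4
T6: 4→9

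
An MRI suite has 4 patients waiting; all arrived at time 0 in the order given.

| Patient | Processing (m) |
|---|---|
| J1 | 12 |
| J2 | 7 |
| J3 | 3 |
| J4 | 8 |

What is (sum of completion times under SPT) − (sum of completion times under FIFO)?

-22

SPT (increasing processing time): J3 J2 J4 J1.
J3: 0→3
J2: 3→10
J4: 10→18
J1: 18→30
Sum = 3+10+18+30 = 61.
FIFO (arrival order): J1 J2 J3 J4.
J1: 0→12
J2: 12→19
J3: 19→22
J4: 22→30
Sum = 12+19+22+30 = 83.
Difference = 61 − 83 = -22.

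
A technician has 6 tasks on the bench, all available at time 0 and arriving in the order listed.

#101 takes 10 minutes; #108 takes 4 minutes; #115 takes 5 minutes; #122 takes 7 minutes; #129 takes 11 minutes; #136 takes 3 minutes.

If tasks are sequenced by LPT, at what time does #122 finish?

28

LPT (decreasing processing time): #129 #101 #122 #115 #108 #136.
#129: 0→11
#101: 11→21
#122: 21→28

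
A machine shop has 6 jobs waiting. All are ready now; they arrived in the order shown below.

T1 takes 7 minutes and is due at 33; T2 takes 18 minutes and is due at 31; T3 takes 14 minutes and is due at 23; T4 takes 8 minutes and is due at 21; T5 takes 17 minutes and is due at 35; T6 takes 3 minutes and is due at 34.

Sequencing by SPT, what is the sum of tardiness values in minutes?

59

SPT (increasing processing time): T6 T1 T4 T3 T5 T2.
T6: 0→3, due 34, tardiness 0
T1: 3→10, due 33, tardiness 0
T4: 10→18, due 21, tardiness 0
T3: 18→32, due 23, tardiness 9
T5: 32→49, due 35, tardiness 14
T2: 49→67, due 31, tardiness 36
Sum = 0+0+0+9+14+36 = 59.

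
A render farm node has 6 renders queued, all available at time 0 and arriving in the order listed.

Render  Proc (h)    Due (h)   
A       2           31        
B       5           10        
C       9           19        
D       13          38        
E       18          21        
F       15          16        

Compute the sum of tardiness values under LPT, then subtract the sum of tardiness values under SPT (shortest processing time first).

73

LPT (decreasing processing time): E F D C B A.
E: 0→18, due 21, tardiness 0
F: 18→33, due 16, tardiness 17
D: 33→46, due 38, tardiness 8
C: 46→55, due 19, tardiness 36
B: 55→60, due 10, tardiness 50
A: 60→62, due 31, tardiness 31
Sum = 0+17+8+36+50+31 = 142.
SPT (increasing processing time): A B C D F E.
A: 0→2, due 31, tardiness 0
B: 2→7, due 10, tardiness 0
C: 7→16, due 19, tardiness 0
D: 16→29, due 38, tardiness 0
F: 29→44, due 16, tardiness 28
E: 44→62, due 21, tardiness 41
Sum = 0+0+0+0+28+41 = 69.
Difference = 142 − 69 = 73.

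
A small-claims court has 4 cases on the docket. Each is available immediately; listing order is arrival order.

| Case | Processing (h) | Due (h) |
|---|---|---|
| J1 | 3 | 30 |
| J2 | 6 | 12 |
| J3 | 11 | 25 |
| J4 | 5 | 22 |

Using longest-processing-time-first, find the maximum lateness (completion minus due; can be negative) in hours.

5

LPT (decreasing processing time): J3 J2 J4 J1.
J3: 0→11, due 25, lateness -14
J2: 11→17, due 12, lateness 5
J4: 17→22, due 22, lateness 0
J1: 22→25, due 30, lateness -5
Maximum = 5.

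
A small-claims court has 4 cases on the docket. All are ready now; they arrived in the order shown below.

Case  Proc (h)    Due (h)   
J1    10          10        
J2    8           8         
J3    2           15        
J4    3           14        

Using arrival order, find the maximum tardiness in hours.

FIFO (arrival order): J1 J2 J3 J4.
J1: 0→10, due 10, tardiness 0
J2: 10→18, due 8, tardiness 10
J3: 18→20, due 15, tardiness 5
J4: 20→23, due 14, tardiness 9
Maximum = 10.

10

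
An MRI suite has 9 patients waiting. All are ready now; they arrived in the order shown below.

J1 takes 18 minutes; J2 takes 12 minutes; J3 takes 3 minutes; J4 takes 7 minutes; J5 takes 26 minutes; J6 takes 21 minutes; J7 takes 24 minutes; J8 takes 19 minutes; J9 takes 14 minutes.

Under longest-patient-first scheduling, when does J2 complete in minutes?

LPT (decreasing processing time): J5 J7 J6 J8 J1 J9 J2 J4 J3.
J5: 0→26
J7: 26→50
J6: 50→71
J8: 71→90
J1: 90→108
J9: 108→122
J2: 122→134

134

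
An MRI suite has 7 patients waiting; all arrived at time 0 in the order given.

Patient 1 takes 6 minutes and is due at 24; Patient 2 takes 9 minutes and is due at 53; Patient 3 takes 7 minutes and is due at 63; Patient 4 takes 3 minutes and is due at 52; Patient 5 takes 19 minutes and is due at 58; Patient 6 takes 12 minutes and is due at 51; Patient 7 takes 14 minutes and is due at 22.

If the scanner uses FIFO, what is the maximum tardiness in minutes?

48

FIFO (arrival order): Patient 1 Patient 2 Patient 3 Patient 4 Patient 5 Patient 6 Patient 7.
Patient 1: 0→6, due 24, tardiness 0
Patient 2: 6→15, due 53, tardiness 0
Patient 3: 15→22, due 63, tardiness 0
Patient 4: 22→25, due 52, tardiness 0
Patient 5: 25→44, due 58, tardiness 0
Patient 6: 44→56, due 51, tardiness 5
Patient 7: 56→70, due 22, tardiness 48
Maximum = 48.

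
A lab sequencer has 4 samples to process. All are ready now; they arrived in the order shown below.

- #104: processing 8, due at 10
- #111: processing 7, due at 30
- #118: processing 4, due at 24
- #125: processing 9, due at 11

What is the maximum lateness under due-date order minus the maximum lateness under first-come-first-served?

-11

EDD (increasing due date): #104 #125 #118 #111.
#104: 0→8, due 10, lateness -2
#125: 8→17, due 11, lateness 6
#118: 17→21, due 24, lateness -3
#111: 21→28, due 30, lateness -2
Maximum = 6.
FIFO (arrival order): #104 #111 #118 #125.
#104: 0→8, due 10, lateness -2
#111: 8→15, due 30, lateness -15
#118: 15→19, due 24, lateness -5
#125: 19→28, due 11, lateness 17
Maximum = 17.
Difference = 6 − 17 = -11.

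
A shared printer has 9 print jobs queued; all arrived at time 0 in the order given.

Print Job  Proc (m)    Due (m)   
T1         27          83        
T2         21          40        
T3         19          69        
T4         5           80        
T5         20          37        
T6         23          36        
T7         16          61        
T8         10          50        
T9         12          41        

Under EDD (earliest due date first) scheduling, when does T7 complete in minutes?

102

EDD (increasing due date): T6 T5 T2 T9 T8 T7 T3 T4 T1.
T6: 0→23
T5: 23→43
T2: 43→64
T9: 64→76
T8: 76→86
T7: 86→102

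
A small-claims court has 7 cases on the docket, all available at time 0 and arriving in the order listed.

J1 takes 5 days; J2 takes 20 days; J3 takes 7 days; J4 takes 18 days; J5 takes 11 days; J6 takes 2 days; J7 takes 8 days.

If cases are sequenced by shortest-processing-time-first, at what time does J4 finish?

SPT (increasing processing time): J6 J1 J3 J7 J5 J4 J2.
J6: 0→2
J1: 2→7
J3: 7→14
J7: 14→22
J5: 22→33
J4: 33→51

51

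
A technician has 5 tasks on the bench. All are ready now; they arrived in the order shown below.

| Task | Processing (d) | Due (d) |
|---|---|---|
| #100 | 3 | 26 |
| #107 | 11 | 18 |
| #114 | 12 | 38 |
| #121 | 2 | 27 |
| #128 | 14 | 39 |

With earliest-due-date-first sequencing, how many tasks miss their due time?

1

EDD (increasing due date): #107 #100 #121 #114 #128.
#107: 0→11, due 18, tardiness 0
#100: 11→14, due 26, tardiness 0
#121: 14→16, due 27, tardiness 0
#114: 16→28, due 38, tardiness 0
#128: 28→42, due 39, tardiness 3
Late tasks: 1.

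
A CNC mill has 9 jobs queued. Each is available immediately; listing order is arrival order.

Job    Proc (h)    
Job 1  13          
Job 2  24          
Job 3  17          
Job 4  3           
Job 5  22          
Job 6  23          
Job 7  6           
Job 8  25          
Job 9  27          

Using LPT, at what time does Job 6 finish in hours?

LPT (decreasing processing time): Job 9 Job 8 Job 2 Job 6 Job 5 Job 3 Job 1 Job 7 Job 4.
Job 9: 0→27
Job 8: 27→52
Job 2: 52→76
Job 6: 76→99

99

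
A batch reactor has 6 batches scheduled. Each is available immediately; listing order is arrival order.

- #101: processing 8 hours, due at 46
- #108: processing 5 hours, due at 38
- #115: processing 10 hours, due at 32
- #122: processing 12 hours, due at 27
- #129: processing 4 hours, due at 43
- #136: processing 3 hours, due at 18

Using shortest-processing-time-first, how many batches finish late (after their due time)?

SPT (increasing processing time): #136 #129 #108 #101 #115 #122.
#136: 0→3, due 18, tardiness 0
#129: 3→7, due 43, tardiness 0
#108: 7→12, due 38, tardiness 0
#101: 12→20, due 46, tardiness 0
#115: 20→30, due 32, tardiness 0
#122: 30→42, due 27, tardiness 15
Late batches: 1.

1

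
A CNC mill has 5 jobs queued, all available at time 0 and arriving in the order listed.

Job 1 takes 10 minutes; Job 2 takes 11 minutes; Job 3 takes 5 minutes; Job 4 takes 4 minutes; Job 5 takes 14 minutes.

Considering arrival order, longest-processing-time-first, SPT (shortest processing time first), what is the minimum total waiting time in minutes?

62

FIFO (arrival order): Job 1 Job 2 Job 3 Job 4 Job 5.
Job 1: waits 0, runs 0→10
Job 2: waits 10, runs 10→21
Job 3: waits 21, runs 21→26
Job 4: waits 26, runs 26→30
Job 5: waits 30, runs 30→44
Sum = 0+10+21+26+30 = 87.
LPT (decreasing processing time): Job 5 Job 2 Job 1 Job 3 Job 4.
Job 5: waits 0, runs 0→14
Job 2: waits 14, runs 14→25
Job 1: waits 25, runs 25→35
Job 3: waits 35, runs 35→40
Job 4: waits 40, runs 40→44
Sum = 0+14+25+35+40 = 114.
SPT (increasing processing time): Job 4 Job 3 Job 1 Job 2 Job 5.
Job 4: waits 0, runs 0→4
Job 3: waits 4, runs 4→9
Job 1: waits 9, runs 9→19
Job 2: waits 19, runs 19→30
Job 5: waits 30, runs 30→44
Sum = 0+4+9+19+30 = 62.
FIFO 87, LPT 114, SPT 62 → minimum 62.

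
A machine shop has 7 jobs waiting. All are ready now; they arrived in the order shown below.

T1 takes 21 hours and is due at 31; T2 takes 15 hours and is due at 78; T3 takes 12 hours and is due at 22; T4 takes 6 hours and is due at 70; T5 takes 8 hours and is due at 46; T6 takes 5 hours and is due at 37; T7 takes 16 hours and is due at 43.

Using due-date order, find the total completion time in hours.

EDD (increasing due date): T3 T1 T6 T7 T5 T4 T2.
T3: 0→12
T1: 12→33
T6: 33→38
T7: 38→54
T5: 54→62
T4: 62→68
T2: 68→83
Sum = 12+33+38+54+62+68+83 = 350.

350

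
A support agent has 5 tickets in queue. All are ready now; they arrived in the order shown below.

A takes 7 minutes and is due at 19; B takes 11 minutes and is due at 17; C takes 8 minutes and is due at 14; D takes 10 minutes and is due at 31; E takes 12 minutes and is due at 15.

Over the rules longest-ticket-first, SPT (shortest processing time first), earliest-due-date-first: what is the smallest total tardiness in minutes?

LPT (decreasing processing time): E B D C A.
E: 0→12, due 15, tardiness 0
B: 12→23, due 17, tardiness 6
D: 23→33, due 31, tardiness 2
C: 33→41, due 14, tardiness 27
A: 41→48, due 19, tardiness 29
Sum = 0+6+2+27+29 = 64.
SPT (increasing processing time): A C D B E.
A: 0→7, due 19, tardiness 0
C: 7→15, due 14, tardiness 1
D: 15→25, due 31, tardiness 0
B: 25→36, due 17, tardiness 19
E: 36→48, due 15, tardiness 33
Sum = 0+1+0+19+33 = 53.
EDD (increasing due date): C E B A D.
C: 0→8, due 14, tardiness 0
E: 8→20, due 15, tardiness 5
B: 20→31, due 17, tardiness 14
A: 31→38, due 19, tardiness 19
D: 38→48, due 31, tardiness 17
Sum = 0+5+14+19+17 = 55.
LPT 64, SPT 53, EDD 55 → minimum 53.

53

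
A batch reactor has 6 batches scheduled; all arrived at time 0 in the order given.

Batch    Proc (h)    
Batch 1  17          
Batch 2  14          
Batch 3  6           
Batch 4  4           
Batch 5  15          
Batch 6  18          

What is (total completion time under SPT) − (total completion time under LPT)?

-104

SPT (increasing processing time): Batch 4 Batch 3 Batch 2 Batch 5 Batch 1 Batch 6.
Batch 4: 0→4
Batch 3: 4→10
Batch 2: 10→24
Batch 5: 24→39
Batch 1: 39→56
Batch 6: 56→74
Sum = 4+10+24+39+56+74 = 207.
LPT (decreasing processing time): Batch 6 Batch 1 Batch 5 Batch 2 Batch 3 Batch 4.
Batch 6: 0→18
Batch 1: 18→35
Batch 5: 35→50
Batch 2: 50→64
Batch 3: 64→70
Batch 4: 70→74
Sum = 18+35+50+64+70+74 = 311.
Difference = 207 − 311 = -104.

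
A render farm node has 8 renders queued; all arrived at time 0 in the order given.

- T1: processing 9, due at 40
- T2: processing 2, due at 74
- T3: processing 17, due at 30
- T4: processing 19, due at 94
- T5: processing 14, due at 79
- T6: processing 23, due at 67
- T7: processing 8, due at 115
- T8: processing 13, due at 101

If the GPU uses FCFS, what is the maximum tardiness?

FIFO (arrival order): T1 T2 T3 T4 T5 T6 T7 T8.
T1: 0→9, due 40, tardiness 0
T2: 9→11, due 74, tardiness 0
T3: 11→28, due 30, tardiness 0
T4: 28→47, due 94, tardiness 0
T5: 47→61, due 79, tardiness 0
T6: 61→84, due 67, tardiness 17
T7: 84→92, due 115, tardiness 0
T8: 92→105, due 101, tardiness 4
Maximum = 17.

17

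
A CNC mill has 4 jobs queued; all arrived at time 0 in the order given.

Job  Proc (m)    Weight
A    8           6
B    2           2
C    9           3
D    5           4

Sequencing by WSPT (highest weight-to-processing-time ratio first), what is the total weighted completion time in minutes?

194

WSPT (decreasing weight/processing-time ratio): B D A C.
B: finishes 2, weight 2, w·C = 4
D: finishes 7, weight 4, w·C = 28
A: finishes 15, weight 6, w·C = 90
C: finishes 24, weight 3, w·C = 72
Sum = 4+28+90+72 = 194.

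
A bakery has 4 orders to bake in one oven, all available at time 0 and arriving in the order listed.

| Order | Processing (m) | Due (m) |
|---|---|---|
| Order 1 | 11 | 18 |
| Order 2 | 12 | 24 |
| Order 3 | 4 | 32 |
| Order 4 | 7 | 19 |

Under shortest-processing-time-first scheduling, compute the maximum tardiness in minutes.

SPT (increasing processing time): Order 3 Order 4 Order 1 Order 2.
Order 3: 0→4, due 32, tardiness 0
Order 4: 4→11, due 19, tardiness 0
Order 1: 11→22, due 18, tardiness 4
Order 2: 22→34, due 24, tardiness 10
Maximum = 10.

10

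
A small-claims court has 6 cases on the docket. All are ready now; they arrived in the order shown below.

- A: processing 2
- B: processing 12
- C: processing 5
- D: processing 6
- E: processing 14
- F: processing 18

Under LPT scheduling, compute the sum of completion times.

LPT (decreasing processing time): F E B D C A.
F: 0→18
E: 18→32
B: 32→44
D: 44→50
C: 50→55
A: 55→57
Sum = 18+32+44+50+55+57 = 256.

256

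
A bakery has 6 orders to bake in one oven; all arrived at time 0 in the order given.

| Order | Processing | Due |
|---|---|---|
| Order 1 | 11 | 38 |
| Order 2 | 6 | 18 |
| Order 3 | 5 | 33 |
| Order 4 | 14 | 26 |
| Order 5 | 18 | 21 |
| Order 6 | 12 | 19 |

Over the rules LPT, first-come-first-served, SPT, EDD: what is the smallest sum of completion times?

LPT (decreasing processing time): Order 5 Order 4 Order 6 Order 1 Order 2 Order 3.
Order 5: 0→18
Order 4: 18→32
Order 6: 32→44
Order 1: 44→55
Order 2: 55→61
Order 3: 61→66
Sum = 18+32+44+55+61+66 = 276.
FIFO (arrival order): Order 1 Order 2 Order 3 Order 4 Order 5 Order 6.
Order 1: 0→11
Order 2: 11→17
Order 3: 17→22
Order 4: 22→36
Order 5: 36→54
Order 6: 54→66
Sum = 11+17+22+36+54+66 = 206.
SPT (increasing processing time): Order 3 Order 2 Order 1 Order 6 Order 4 Order 5.
Order 3: 0→5
Order 2: 5→11
Order 1: 11→22
Order 6: 22→34
Order 4: 34→48
Order 5: 48→66
Sum = 5+11+22+34+48+66 = 186.
EDD (increasing due date): Order 2 Order 6 Order 5 Order 4 Order 3 Order 1.
Order 2: 0→6
Order 6: 6→18
Order 5: 18→36
Order 4: 36→50
Order 3: 50→55
Order 1: 55→66
Sum = 6+18+36+50+55+66 = 231.
LPT 276, FIFO 206, SPT 186, EDD 231 → minimum 186.

186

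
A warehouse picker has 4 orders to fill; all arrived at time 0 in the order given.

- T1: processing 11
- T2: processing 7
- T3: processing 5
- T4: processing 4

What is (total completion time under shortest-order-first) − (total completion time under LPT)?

SPT (increasing processing time): T4 T3 T2 T1.
T4: 0→4
T3: 4→9
T2: 9→16
T1: 16→27
Sum = 4+9+16+27 = 56.
LPT (decreasing processing time): T1 T2 T3 T4.
T1: 0→11
T2: 11→18
T3: 18→23
T4: 23→27
Sum = 11+18+23+27 = 79.
Difference = 56 − 79 = -23.

-23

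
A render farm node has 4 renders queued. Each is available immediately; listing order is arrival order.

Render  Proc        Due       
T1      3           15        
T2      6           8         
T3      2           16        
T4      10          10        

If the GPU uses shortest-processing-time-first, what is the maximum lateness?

11

SPT (increasing processing time): T3 T1 T2 T4.
T3: 0→2, due 16, lateness -14
T1: 2→5, due 15, lateness -10
T2: 5→11, due 8, lateness 3
T4: 11→21, due 10, lateness 11
Maximum = 11.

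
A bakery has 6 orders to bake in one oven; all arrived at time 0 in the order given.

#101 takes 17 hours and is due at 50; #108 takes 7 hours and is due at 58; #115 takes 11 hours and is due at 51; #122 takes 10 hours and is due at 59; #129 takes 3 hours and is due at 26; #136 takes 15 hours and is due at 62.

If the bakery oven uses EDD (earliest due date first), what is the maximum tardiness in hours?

EDD (increasing due date): #129 #101 #115 #108 #122 #136.
#129: 0→3, due 26, tardiness 0
#101: 3→20, due 50, tardiness 0
#115: 20→31, due 51, tardiness 0
#108: 31→38, due 58, tardiness 0
#122: 38→48, due 59, tardiness 0
#136: 48→63, due 62, tardiness 1
Maximum = 1.

1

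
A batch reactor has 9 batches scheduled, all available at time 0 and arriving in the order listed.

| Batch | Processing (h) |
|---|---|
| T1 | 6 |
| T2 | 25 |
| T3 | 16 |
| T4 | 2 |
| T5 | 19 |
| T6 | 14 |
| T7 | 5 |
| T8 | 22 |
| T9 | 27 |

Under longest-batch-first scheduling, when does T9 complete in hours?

LPT (decreasing processing time): T9 T2 T8 T5 T3 T6 T1 T7 T4.
T9: 0→27

27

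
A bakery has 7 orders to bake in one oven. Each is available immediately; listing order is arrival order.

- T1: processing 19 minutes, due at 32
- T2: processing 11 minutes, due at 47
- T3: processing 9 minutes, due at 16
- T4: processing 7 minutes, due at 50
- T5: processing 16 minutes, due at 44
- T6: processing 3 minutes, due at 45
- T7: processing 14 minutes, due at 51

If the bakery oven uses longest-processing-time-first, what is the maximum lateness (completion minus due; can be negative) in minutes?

53

LPT (decreasing processing time): T1 T5 T7 T2 T3 T4 T6.
T1: 0→19, due 32, lateness -13
T5: 19→35, due 44, lateness -9
T7: 35→49, due 51, lateness -2
T2: 49→60, due 47, lateness 13
T3: 60→69, due 16, lateness 53
T4: 69→76, due 50, lateness 26
T6: 76→79, due 45, lateness 34
Maximum = 53.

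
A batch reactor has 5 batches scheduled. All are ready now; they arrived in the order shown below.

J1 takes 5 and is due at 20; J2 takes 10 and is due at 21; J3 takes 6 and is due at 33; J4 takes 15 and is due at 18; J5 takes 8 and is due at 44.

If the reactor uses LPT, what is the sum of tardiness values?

34

LPT (decreasing processing time): J4 J2 J5 J3 J1.
J4: 0→15, due 18, tardiness 0
J2: 15→25, due 21, tardiness 4
J5: 25→33, due 44, tardiness 0
J3: 33→39, due 33, tardiness 6
J1: 39→44, due 20, tardiness 24
Sum = 0+4+0+6+24 = 34.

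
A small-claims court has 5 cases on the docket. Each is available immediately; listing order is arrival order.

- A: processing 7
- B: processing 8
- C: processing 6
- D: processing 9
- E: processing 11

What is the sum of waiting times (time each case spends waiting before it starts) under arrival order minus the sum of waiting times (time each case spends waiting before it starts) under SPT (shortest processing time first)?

3

FIFO (arrival order): A B C D E.
A: waits 0, runs 0→7
B: waits 7, runs 7→15
C: waits 15, runs 15→21
D: waits 21, runs 21→30
E: waits 30, runs 30→41
Sum = 0+7+15+21+30 = 73.
SPT (increasing processing time): C A B D E.
C: waits 0, runs 0→6
A: waits 6, runs 6→13
B: waits 13, runs 13→21
D: waits 21, runs 21→30
E: waits 30, runs 30→41
Sum = 0+6+13+21+30 = 70.
Difference = 73 − 70 = 3.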